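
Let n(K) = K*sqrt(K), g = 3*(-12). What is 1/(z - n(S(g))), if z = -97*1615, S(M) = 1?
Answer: -1/156656 ≈ -6.3834e-6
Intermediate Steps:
g = -36
z = -156655
n(K) = K**(3/2)
1/(z - n(S(g))) = 1/(-156655 - 1**(3/2)) = 1/(-156655 - 1*1) = 1/(-156655 - 1) = 1/(-156656) = -1/156656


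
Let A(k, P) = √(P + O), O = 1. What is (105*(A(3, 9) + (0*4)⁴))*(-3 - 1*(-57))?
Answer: 5670*√10 ≈ 17930.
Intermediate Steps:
A(k, P) = √(1 + P) (A(k, P) = √(P + 1) = √(1 + P))
(105*(A(3, 9) + (0*4)⁴))*(-3 - 1*(-57)) = (105*(√(1 + 9) + (0*4)⁴))*(-3 - 1*(-57)) = (105*(√10 + 0⁴))*(-3 + 57) = (105*(√10 + 0))*54 = (105*√10)*54 = 5670*√10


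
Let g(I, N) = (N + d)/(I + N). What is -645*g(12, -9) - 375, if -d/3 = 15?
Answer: 11235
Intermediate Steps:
d = -45 (d = -3*15 = -45)
g(I, N) = (-45 + N)/(I + N) (g(I, N) = (N - 45)/(I + N) = (-45 + N)/(I + N))
-645*g(12, -9) - 375 = -645*(-45 - 9)/(12 - 9) - 375 = -645*(-54)/3 - 375 = -215*(-54) - 375 = -645*(-18) - 375 = 11610 - 375 = 11235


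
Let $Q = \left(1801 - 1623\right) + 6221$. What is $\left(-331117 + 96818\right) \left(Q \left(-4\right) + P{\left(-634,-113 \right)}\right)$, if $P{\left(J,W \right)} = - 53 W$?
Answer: $4593900493$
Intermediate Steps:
$Q = 6399$ ($Q = 178 + 6221 = 6399$)
$\left(-331117 + 96818\right) \left(Q \left(-4\right) + P{\left(-634,-113 \right)}\right) = \left(-331117 + 96818\right) \left(6399 \left(-4\right) - -5989\right) = - 234299 \left(-25596 + 5989\right) = \left(-234299\right) \left(-19607\right) = 4593900493$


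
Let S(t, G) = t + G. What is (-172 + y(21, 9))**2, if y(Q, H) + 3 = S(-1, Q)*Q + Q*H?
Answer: 188356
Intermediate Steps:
S(t, G) = G + t
y(Q, H) = -3 + H*Q + Q*(-1 + Q) (y(Q, H) = -3 + ((Q - 1)*Q + Q*H) = -3 + ((-1 + Q)*Q + H*Q) = -3 + (Q*(-1 + Q) + H*Q) = -3 + (H*Q + Q*(-1 + Q)) = -3 + H*Q + Q*(-1 + Q))
(-172 + y(21, 9))**2 = (-172 + (-3 + 9*21 + 21*(-1 + 21)))**2 = (-172 + (-3 + 189 + 21*20))**2 = (-172 + (-3 + 189 + 420))**2 = (-172 + 606)**2 = 434**2 = 188356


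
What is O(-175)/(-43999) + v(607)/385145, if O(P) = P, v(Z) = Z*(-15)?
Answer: -66642104/3389198971 ≈ -0.019663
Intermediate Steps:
v(Z) = -15*Z
O(-175)/(-43999) + v(607)/385145 = -175/(-43999) - 15*607/385145 = -175*(-1/43999) - 9105*1/385145 = 175/43999 - 1821/77029 = -66642104/3389198971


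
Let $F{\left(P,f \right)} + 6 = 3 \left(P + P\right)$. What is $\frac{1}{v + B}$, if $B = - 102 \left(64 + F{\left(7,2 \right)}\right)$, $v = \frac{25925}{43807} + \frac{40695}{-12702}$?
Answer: $- \frac{185478838}{1892368623105} \approx -9.8014 \cdot 10^{-5}$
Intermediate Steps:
$F{\left(P,f \right)} = -6 + 6 P$ ($F{\left(P,f \right)} = -6 + 3 \left(P + P\right) = -6 + 3 \cdot 2 P = -6 + 6 P$)
$v = - \frac{484475505}{185478838}$ ($v = 25925 \cdot \frac{1}{43807} + 40695 \left(- \frac{1}{12702}\right) = \frac{25925}{43807} - \frac{13565}{4234} = - \frac{484475505}{185478838} \approx -2.612$)
$B = -10200$ ($B = - 102 \left(64 + \left(-6 + 6 \cdot 7\right)\right) = - 102 \left(64 + \left(-6 + 42\right)\right) = - 102 \left(64 + 36\right) = \left(-102\right) 100 = -10200$)
$\frac{1}{v + B} = \frac{1}{- \frac{484475505}{185478838} - 10200} = \frac{1}{- \frac{1892368623105}{185478838}} = - \frac{185478838}{1892368623105}$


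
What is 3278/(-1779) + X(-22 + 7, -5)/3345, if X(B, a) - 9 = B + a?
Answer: -3661493/1983585 ≈ -1.8459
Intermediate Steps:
X(B, a) = 9 + B + a (X(B, a) = 9 + (B + a) = 9 + B + a)
3278/(-1779) + X(-22 + 7, -5)/3345 = 3278/(-1779) + (9 + (-22 + 7) - 5)/3345 = 3278*(-1/1779) + (9 - 15 - 5)*(1/3345) = -3278/1779 - 11*1/3345 = -3278/1779 - 11/3345 = -3661493/1983585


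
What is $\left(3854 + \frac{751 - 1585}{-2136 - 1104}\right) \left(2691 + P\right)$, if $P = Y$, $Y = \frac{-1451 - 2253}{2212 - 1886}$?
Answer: $\frac{909071858519}{88020} \approx 1.0328 \cdot 10^{7}$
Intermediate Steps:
$Y = - \frac{1852}{163}$ ($Y = - \frac{3704}{326} = \left(-3704\right) \frac{1}{326} = - \frac{1852}{163} \approx -11.362$)
$P = - \frac{1852}{163} \approx -11.362$
$\left(3854 + \frac{751 - 1585}{-2136 - 1104}\right) \left(2691 + P\right) = \left(3854 + \frac{751 - 1585}{-2136 - 1104}\right) \left(2691 - \frac{1852}{163}\right) = \left(3854 - \frac{834}{-3240}\right) \frac{436781}{163} = \left(3854 - - \frac{139}{540}\right) \frac{436781}{163} = \left(3854 + \frac{139}{540}\right) \frac{436781}{163} = \frac{2081299}{540} \cdot \frac{436781}{163} = \frac{909071858519}{88020}$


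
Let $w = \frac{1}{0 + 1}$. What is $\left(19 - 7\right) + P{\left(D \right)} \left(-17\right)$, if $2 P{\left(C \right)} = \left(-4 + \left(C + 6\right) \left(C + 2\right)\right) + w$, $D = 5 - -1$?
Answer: $- \frac{1557}{2} \approx -778.5$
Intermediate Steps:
$D = 6$ ($D = 5 + 1 = 6$)
$w = 1$ ($w = 1^{-1} = 1$)
$P{\left(C \right)} = - \frac{3}{2} + \frac{\left(2 + C\right) \left(6 + C\right)}{2}$ ($P{\left(C \right)} = \frac{\left(-4 + \left(C + 6\right) \left(C + 2\right)\right) + 1}{2} = \frac{\left(-4 + \left(6 + C\right) \left(2 + C\right)\right) + 1}{2} = \frac{\left(-4 + \left(2 + C\right) \left(6 + C\right)\right) + 1}{2} = \frac{-3 + \left(2 + C\right) \left(6 + C\right)}{2} = - \frac{3}{2} + \frac{\left(2 + C\right) \left(6 + C\right)}{2}$)
$\left(19 - 7\right) + P{\left(D \right)} \left(-17\right) = \left(19 - 7\right) + \left(\frac{9}{2} + \frac{6^{2}}{2} + 4 \cdot 6\right) \left(-17\right) = \left(19 - 7\right) + \left(\frac{9}{2} + \frac{1}{2} \cdot 36 + 24\right) \left(-17\right) = 12 + \left(\frac{9}{2} + 18 + 24\right) \left(-17\right) = 12 + \frac{93}{2} \left(-17\right) = 12 - \frac{1581}{2} = - \frac{1557}{2}$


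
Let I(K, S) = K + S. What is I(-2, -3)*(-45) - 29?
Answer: 196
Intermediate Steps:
I(-2, -3)*(-45) - 29 = (-2 - 3)*(-45) - 29 = -5*(-45) - 29 = 225 - 29 = 196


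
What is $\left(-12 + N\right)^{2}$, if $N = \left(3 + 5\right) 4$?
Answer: $400$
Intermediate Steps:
$N = 32$ ($N = 8 \cdot 4 = 32$)
$\left(-12 + N\right)^{2} = \left(-12 + 32\right)^{2} = 20^{2} = 400$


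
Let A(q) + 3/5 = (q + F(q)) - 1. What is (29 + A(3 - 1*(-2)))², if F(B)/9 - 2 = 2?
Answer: 116964/25 ≈ 4678.6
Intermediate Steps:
F(B) = 36 (F(B) = 18 + 9*2 = 18 + 18 = 36)
A(q) = 172/5 + q (A(q) = -⅗ + ((q + 36) - 1) = -⅗ + ((36 + q) - 1) = -⅗ + (35 + q) = 172/5 + q)
(29 + A(3 - 1*(-2)))² = (29 + (172/5 + (3 - 1*(-2))))² = (29 + (172/5 + (3 + 2)))² = (29 + (172/5 + 5))² = (29 + 197/5)² = (342/5)² = 116964/25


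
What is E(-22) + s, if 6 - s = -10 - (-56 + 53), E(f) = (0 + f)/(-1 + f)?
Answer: 321/23 ≈ 13.957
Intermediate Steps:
E(f) = f/(-1 + f)
s = 13 (s = 6 - (-10 - (-56 + 53)) = 6 - (-10 - 1*(-3)) = 6 - (-10 + 3) = 6 - 1*(-7) = 6 + 7 = 13)
E(-22) + s = -22/(-1 - 22) + 13 = -22/(-23) + 13 = -22*(-1/23) + 13 = 22/23 + 13 = 321/23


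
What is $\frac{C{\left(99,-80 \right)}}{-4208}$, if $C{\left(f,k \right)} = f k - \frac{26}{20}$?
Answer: $\frac{79213}{42080} \approx 1.8824$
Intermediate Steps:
$C{\left(f,k \right)} = - \frac{13}{10} + f k$ ($C{\left(f,k \right)} = f k - \frac{13}{10} = - \frac{13}{10} + f k$)
$\frac{C{\left(99,-80 \right)}}{-4208} = \frac{- \frac{13}{10} + 99 \left(-80\right)}{-4208} = \left(- \frac{13}{10} - 7920\right) \left(- \frac{1}{4208}\right) = \left(- \frac{79213}{10}\right) \left(- \frac{1}{4208}\right) = \frac{79213}{42080}$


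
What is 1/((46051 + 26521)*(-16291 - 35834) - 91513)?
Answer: -1/3782907013 ≈ -2.6435e-10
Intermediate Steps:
1/((46051 + 26521)*(-16291 - 35834) - 91513) = 1/(72572*(-52125) - 91513) = 1/(-3782815500 - 91513) = 1/(-3782907013) = -1/3782907013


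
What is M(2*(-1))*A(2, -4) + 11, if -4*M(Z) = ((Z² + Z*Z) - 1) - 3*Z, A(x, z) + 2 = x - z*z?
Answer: 63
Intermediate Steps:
A(x, z) = -2 + x - z² (A(x, z) = -2 + (x - z*z) = -2 + (x - z²) = -2 + x - z²)
M(Z) = ¼ - Z²/2 + 3*Z/4 (M(Z) = -(((Z² + Z*Z) - 1) - 3*Z)/4 = -(((Z² + Z²) - 1) - 3*Z)/4 = -((2*Z² - 1) - 3*Z)/4 = -((-1 + 2*Z²) - 3*Z)/4 = -(-1 - 3*Z + 2*Z²)/4 = ¼ - Z²/2 + 3*Z/4)
M(2*(-1))*A(2, -4) + 11 = (¼ - (2*(-1))²/2 + 3*(2*(-1))/4)*(-2 + 2 - 1*(-4)²) + 11 = (¼ - ½*(-2)² + (¾)*(-2))*(-2 + 2 - 1*16) + 11 = (¼ - ½*4 - 3/2)*(-2 + 2 - 16) + 11 = (¼ - 2 - 3/2)*(-16) + 11 = -13/4*(-16) + 11 = 52 + 11 = 63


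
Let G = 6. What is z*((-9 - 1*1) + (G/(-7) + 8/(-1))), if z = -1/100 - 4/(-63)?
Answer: -3707/3675 ≈ -1.0087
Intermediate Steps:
z = 337/6300 (z = -1*1/100 - 4*(-1/63) = -1/100 + 4/63 = 337/6300 ≈ 0.053492)
z*((-9 - 1*1) + (G/(-7) + 8/(-1))) = 337*((-9 - 1*1) + (6/(-7) + 8/(-1)))/6300 = 337*((-9 - 1) + (6*(-⅐) + 8*(-1)))/6300 = 337*(-10 + (-6/7 - 8))/6300 = 337*(-10 - 62/7)/6300 = (337/6300)*(-132/7) = -3707/3675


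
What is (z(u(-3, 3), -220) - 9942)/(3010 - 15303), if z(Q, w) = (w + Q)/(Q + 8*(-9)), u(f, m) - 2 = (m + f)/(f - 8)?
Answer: 347861/430255 ≈ 0.80850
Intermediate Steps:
u(f, m) = 2 + (f + m)/(-8 + f) (u(f, m) = 2 + (m + f)/(f - 8) = 2 + (f + m)/(-8 + f))
z(Q, w) = (Q + w)/(-72 + Q) (z(Q, w) = (Q + w)/(Q - 72) = (Q + w)/(-72 + Q))
(z(u(-3, 3), -220) - 9942)/(3010 - 15303) = (((-16 + 3 + 3*(-3))/(-8 - 3) - 220)/(-72 + (-16 + 3 + 3*(-3))/(-8 - 3)) - 9942)/(3010 - 15303) = (((-16 + 3 - 9)/(-11) - 220)/(-72 + (-16 + 3 - 9)/(-11)) - 9942)/(-12293) = ((-1/11*(-22) - 220)/(-72 - 1/11*(-22)) - 9942)*(-1/12293) = ((2 - 220)/(-72 + 2) - 9942)*(-1/12293) = (-218/(-70) - 9942)*(-1/12293) = (-1/70*(-218) - 9942)*(-1/12293) = (109/35 - 9942)*(-1/12293) = -347861/35*(-1/12293) = 347861/430255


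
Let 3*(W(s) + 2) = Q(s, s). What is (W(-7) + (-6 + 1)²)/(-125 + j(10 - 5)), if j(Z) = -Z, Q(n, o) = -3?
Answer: -11/65 ≈ -0.16923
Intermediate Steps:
W(s) = -3 (W(s) = -2 + (⅓)*(-3) = -2 - 1 = -3)
(W(-7) + (-6 + 1)²)/(-125 + j(10 - 5)) = (-3 + (-6 + 1)²)/(-125 - (10 - 5)) = (-3 + (-5)²)/(-125 - 1*5) = (-3 + 25)/(-125 - 5) = 22/(-130) = 22*(-1/130) = -11/65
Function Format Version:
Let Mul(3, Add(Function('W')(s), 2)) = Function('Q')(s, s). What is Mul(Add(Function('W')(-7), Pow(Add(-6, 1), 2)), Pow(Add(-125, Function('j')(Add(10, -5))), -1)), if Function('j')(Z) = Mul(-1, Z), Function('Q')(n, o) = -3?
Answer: Rational(-11, 65) ≈ -0.16923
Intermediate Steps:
Function('W')(s) = -3 (Function('W')(s) = Add(-2, Mul(Rational(1, 3), -3)) = Add(-2, -1) = -3)
Mul(Add(Function('W')(-7), Pow(Add(-6, 1), 2)), Pow(Add(-125, Function('j')(Add(10, -5))), -1)) = Mul(Add(-3, Pow(Add(-6, 1), 2)), Pow(Add(-125, Mul(-1, Add(10, -5))), -1)) = Mul(Add(-3, Pow(-5, 2)), Pow(Add(-125, Mul(-1, 5)), -1)) = Mul(Add(-3, 25), Pow(Add(-125, -5), -1)) = Mul(22, Pow(-130, -1)) = Mul(22, Rational(-1, 130)) = Rational(-11, 65)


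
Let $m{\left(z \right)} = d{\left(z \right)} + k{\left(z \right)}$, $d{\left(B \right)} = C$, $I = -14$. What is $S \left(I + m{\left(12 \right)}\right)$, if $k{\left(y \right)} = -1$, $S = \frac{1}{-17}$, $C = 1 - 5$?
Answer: $\frac{19}{17} \approx 1.1176$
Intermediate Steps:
$C = -4$ ($C = 1 - 5 = -4$)
$S = - \frac{1}{17} \approx -0.058824$
$d{\left(B \right)} = -4$
$m{\left(z \right)} = -5$ ($m{\left(z \right)} = -4 - 1 = -5$)
$S \left(I + m{\left(12 \right)}\right) = - \frac{-14 - 5}{17} = \left(- \frac{1}{17}\right) \left(-19\right) = \frac{19}{17}$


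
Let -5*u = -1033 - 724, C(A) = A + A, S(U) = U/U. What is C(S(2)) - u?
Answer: -1747/5 ≈ -349.40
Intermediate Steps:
S(U) = 1
C(A) = 2*A
u = 1757/5 (u = -(-1033 - 724)/5 = -⅕*(-1757) = 1757/5 ≈ 351.40)
C(S(2)) - u = 2*1 - 1*1757/5 = 2 - 1757/5 = -1747/5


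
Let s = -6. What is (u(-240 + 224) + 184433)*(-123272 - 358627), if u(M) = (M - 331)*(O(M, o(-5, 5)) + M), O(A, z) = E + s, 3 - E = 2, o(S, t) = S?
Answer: -92389676280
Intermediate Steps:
E = 1 (E = 3 - 1*2 = 3 - 2 = 1)
O(A, z) = -5 (O(A, z) = 1 - 6 = -5)
u(M) = (-331 + M)*(-5 + M) (u(M) = (M - 331)*(-5 + M) = (-331 + M)*(-5 + M))
(u(-240 + 224) + 184433)*(-123272 - 358627) = ((1655 + (-240 + 224)² - 336*(-240 + 224)) + 184433)*(-123272 - 358627) = ((1655 + (-16)² - 336*(-16)) + 184433)*(-481899) = ((1655 + 256 + 5376) + 184433)*(-481899) = (7287 + 184433)*(-481899) = 191720*(-481899) = -92389676280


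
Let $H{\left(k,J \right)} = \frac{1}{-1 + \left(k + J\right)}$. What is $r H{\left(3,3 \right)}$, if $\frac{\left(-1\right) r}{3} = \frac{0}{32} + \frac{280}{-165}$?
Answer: $\frac{56}{55} \approx 1.0182$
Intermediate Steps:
$H{\left(k,J \right)} = \frac{1}{-1 + J + k}$ ($H{\left(k,J \right)} = \frac{1}{-1 + \left(J + k\right)} = \frac{1}{-1 + J + k}$)
$r = \frac{56}{11}$ ($r = - 3 \left(\frac{0}{32} + \frac{280}{-165}\right) = - 3 \left(0 \cdot \frac{1}{32} + 280 \left(- \frac{1}{165}\right)\right) = - 3 \left(0 - \frac{56}{33}\right) = \left(-3\right) \left(- \frac{56}{33}\right) = \frac{56}{11} \approx 5.0909$)
$r H{\left(3,3 \right)} = \frac{56}{11 \left(-1 + 3 + 3\right)} = \frac{56}{11 \cdot 5} = \frac{56}{11} \cdot \frac{1}{5} = \frac{56}{55}$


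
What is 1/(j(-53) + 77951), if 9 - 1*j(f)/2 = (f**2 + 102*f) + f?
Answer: 1/83269 ≈ 1.2009e-5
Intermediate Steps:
j(f) = 18 - 206*f - 2*f**2 (j(f) = 18 - 2*((f**2 + 102*f) + f) = 18 - 2*(f**2 + 103*f) = 18 + (-206*f - 2*f**2) = 18 - 206*f - 2*f**2)
1/(j(-53) + 77951) = 1/((18 - 206*(-53) - 2*(-53)**2) + 77951) = 1/((18 + 10918 - 2*2809) + 77951) = 1/((18 + 10918 - 5618) + 77951) = 1/(5318 + 77951) = 1/83269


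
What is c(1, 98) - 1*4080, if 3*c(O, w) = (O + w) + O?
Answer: -12140/3 ≈ -4046.7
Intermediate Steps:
c(O, w) = w/3 + 2*O/3 (c(O, w) = ((O + w) + O)/3 = (w + 2*O)/3 = w/3 + 2*O/3)
c(1, 98) - 1*4080 = ((⅓)*98 + (⅔)*1) - 1*4080 = (98/3 + ⅔) - 4080 = 100/3 - 4080 = -12140/3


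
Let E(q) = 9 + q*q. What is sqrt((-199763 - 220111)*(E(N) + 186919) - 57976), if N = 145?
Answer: I*sqrt(87314115898) ≈ 2.9549e+5*I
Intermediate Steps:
E(q) = 9 + q**2
sqrt((-199763 - 220111)*(E(N) + 186919) - 57976) = sqrt((-199763 - 220111)*((9 + 145**2) + 186919) - 57976) = sqrt(-419874*((9 + 21025) + 186919) - 57976) = sqrt(-419874*(21034 + 186919) - 57976) = sqrt(-419874*207953 - 57976) = sqrt(-87314057922 - 57976) = sqrt(-87314115898) = I*sqrt(87314115898)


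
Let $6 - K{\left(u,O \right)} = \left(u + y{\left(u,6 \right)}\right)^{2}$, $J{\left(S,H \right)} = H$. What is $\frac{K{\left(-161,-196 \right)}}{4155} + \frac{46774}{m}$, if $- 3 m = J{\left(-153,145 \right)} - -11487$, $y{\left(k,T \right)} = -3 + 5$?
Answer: $- \frac{29234557}{1611032} \approx -18.146$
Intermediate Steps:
$y{\left(k,T \right)} = 2$
$m = - \frac{11632}{3}$ ($m = - \frac{145 - -11487}{3} = - \frac{145 + 11487}{3} = \left(- \frac{1}{3}\right) 11632 = - \frac{11632}{3} \approx -3877.3$)
$K{\left(u,O \right)} = 6 - \left(2 + u\right)^{2}$ ($K{\left(u,O \right)} = 6 - \left(u + 2\right)^{2} = 6 - \left(2 + u\right)^{2}$)
$\frac{K{\left(-161,-196 \right)}}{4155} + \frac{46774}{m} = \frac{6 - \left(2 - 161\right)^{2}}{4155} + \frac{46774}{- \frac{11632}{3}} = \left(6 - \left(-159\right)^{2}\right) \frac{1}{4155} + 46774 \left(- \frac{3}{11632}\right) = \left(6 - 25281\right) \frac{1}{4155} - \frac{70161}{5816} = \left(-25275\right) \frac{1}{4155} - \frac{70161}{5816} = - \frac{1685}{277} - \frac{70161}{5816} = - \frac{29234557}{1611032}$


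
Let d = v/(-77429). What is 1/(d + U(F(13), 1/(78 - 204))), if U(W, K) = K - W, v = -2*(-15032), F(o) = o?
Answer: -9756054/130694195 ≈ -0.074648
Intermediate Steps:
v = 30064
d = -30064/77429 (d = 30064/(-77429) = 30064*(-1/77429) = -30064/77429 ≈ -0.38828)
1/(d + U(F(13), 1/(78 - 204))) = 1/(-30064/77429 + (1/(78 - 204) - 1*13)) = 1/(-30064/77429 + (1/(-126) - 13)) = 1/(-30064/77429 + (-1/126 - 13)) = 1/(-30064/77429 - 1639/126) = 1/(-130694195/9756054) = -9756054/130694195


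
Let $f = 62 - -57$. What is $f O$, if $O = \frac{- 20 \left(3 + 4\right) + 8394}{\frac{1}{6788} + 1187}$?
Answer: $\frac{952478584}{1151051} \approx 827.49$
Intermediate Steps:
$f = 119$ ($f = 62 + 57 = 119$)
$O = \frac{56028152}{8057357}$ ($O = \frac{\left(-20\right) 7 + 8394}{\frac{1}{6788} + 1187} = \frac{-140 + 8394}{\frac{8057357}{6788}} = 8254 \cdot \frac{6788}{8057357} = \frac{56028152}{8057357} \approx 6.9537$)
$f O = 119 \cdot \frac{56028152}{8057357} = \frac{952478584}{1151051}$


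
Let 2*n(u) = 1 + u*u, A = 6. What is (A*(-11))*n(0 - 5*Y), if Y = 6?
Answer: -29733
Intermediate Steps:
n(u) = ½ + u²/2 (n(u) = (1 + u*u)/2 = (1 + u²)/2 = ½ + u²/2)
(A*(-11))*n(0 - 5*Y) = (6*(-11))*(½ + (0 - 5*6)²/2) = -66*(½ + (0 - 30)²/2) = -66*(½ + (½)*(-30)²) = -66*(½ + (½)*900) = -66*(½ + 450) = -66*901/2 = -29733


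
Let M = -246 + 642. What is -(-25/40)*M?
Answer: 495/2 ≈ 247.50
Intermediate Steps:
M = 396
-(-25/40)*M = -(-25/40)*396 = -(-25*1/40)*396 = -(-5)*396/8 = -1*(-495/2) = 495/2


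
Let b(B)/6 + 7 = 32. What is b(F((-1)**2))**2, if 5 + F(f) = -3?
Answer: 22500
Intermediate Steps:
F(f) = -8 (F(f) = -5 - 3 = -8)
b(B) = 150 (b(B) = -42 + 6*32 = -42 + 192 = 150)
b(F((-1)**2))**2 = 150**2 = 22500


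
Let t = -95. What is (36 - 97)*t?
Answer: 5795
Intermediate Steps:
(36 - 97)*t = (36 - 97)*(-95) = -61*(-95) = 5795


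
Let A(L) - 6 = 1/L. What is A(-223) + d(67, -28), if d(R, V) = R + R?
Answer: 31219/223 ≈ 140.00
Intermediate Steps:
d(R, V) = 2*R
A(L) = 6 + 1/L
A(-223) + d(67, -28) = (6 + 1/(-223)) + 2*67 = (6 - 1/223) + 134 = 1337/223 + 134 = 31219/223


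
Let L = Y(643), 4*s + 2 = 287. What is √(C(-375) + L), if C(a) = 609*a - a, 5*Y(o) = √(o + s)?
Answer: √(-22800000 + 10*√2857)/10 ≈ 477.49*I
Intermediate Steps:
s = 285/4 (s = -½ + (¼)*287 = -½ + 287/4 = 285/4 ≈ 71.250)
Y(o) = √(285/4 + o)/5 (Y(o) = √(o + 285/4)/5 = √(285/4 + o)/5)
C(a) = 608*a
L = √2857/10 (L = √(285 + 4*643)/10 = √(285 + 2572)/10 = √2857/10 ≈ 5.3451)
√(C(-375) + L) = √(608*(-375) + √2857/10) = √(-228000 + √2857/10)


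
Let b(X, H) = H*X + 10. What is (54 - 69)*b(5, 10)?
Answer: -900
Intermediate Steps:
b(X, H) = 10 + H*X
(54 - 69)*b(5, 10) = (54 - 69)*(10 + 10*5) = -15*(10 + 50) = -15*60 = -900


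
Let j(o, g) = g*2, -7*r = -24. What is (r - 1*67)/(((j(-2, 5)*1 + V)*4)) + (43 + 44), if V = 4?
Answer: 33659/392 ≈ 85.865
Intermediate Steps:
r = 24/7 (r = -⅐*(-24) = 24/7 ≈ 3.4286)
j(o, g) = 2*g
(r - 1*67)/(((j(-2, 5)*1 + V)*4)) + (43 + 44) = (24/7 - 1*67)/((((2*5)*1 + 4)*4)) + (43 + 44) = (24/7 - 67)/(((10*1 + 4)*4)) + 87 = -445*1/(4*(10 + 4))/7 + 87 = -445/(7*(14*4)) + 87 = -445/7/56 + 87 = -445/7*1/56 + 87 = -445/392 + 87 = 33659/392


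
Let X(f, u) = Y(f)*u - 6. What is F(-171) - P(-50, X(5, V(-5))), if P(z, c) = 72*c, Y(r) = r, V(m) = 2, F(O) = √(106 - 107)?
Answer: -288 + I ≈ -288.0 + 1.0*I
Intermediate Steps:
F(O) = I (F(O) = √(-1) = I)
X(f, u) = -6 + f*u (X(f, u) = f*u - 6 = -6 + f*u)
F(-171) - P(-50, X(5, V(-5))) = I - 72*(-6 + 5*2) = I - 72*(-6 + 10) = I - 72*4 = I - 1*288 = I - 288 = -288 + I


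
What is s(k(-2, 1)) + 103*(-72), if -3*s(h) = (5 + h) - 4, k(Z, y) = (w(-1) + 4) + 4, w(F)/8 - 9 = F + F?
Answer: -22313/3 ≈ -7437.7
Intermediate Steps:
w(F) = 72 + 16*F (w(F) = 72 + 8*(F + F) = 72 + 8*(2*F) = 72 + 16*F)
k(Z, y) = 64 (k(Z, y) = ((72 + 16*(-1)) + 4) + 4 = ((72 - 16) + 4) + 4 = (56 + 4) + 4 = 60 + 4 = 64)
s(h) = -⅓ - h/3 (s(h) = -((5 + h) - 4)/3 = -(1 + h)/3 = -⅓ - h/3)
s(k(-2, 1)) + 103*(-72) = (-⅓ - ⅓*64) + 103*(-72) = (-⅓ - 64/3) - 7416 = -65/3 - 7416 = -22313/3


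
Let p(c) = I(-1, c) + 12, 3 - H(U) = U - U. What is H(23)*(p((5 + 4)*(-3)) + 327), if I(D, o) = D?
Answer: 1014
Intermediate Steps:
H(U) = 3 (H(U) = 3 - (U - U) = 3 - 1*0 = 3 + 0 = 3)
p(c) = 11 (p(c) = -1 + 12 = 11)
H(23)*(p((5 + 4)*(-3)) + 327) = 3*(11 + 327) = 3*338 = 1014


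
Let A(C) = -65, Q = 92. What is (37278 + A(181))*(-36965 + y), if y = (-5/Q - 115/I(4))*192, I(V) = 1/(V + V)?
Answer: -182833237015/23 ≈ -7.9493e+9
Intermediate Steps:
I(V) = 1/(2*V)
y = -4062960/23 (y = (-5/92 - 115/((½)/4))*192 = (-5*1/92 - 115/((½)*(¼)))*192 = (-5/92 - 115/⅛)*192 = (-5/92 - 115*8)*192 = (-5/92 - 920)*192 = -84645/92*192 = -4062960/23 ≈ -1.7665e+5)
(37278 + A(181))*(-36965 + y) = (37278 - 65)*(-36965 - 4062960/23) = 37213*(-4913155/23) = -182833237015/23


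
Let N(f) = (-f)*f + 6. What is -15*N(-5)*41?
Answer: 11685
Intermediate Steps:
N(f) = 6 - f**2 (N(f) = -f**2 + 6 = 6 - f**2)
-15*N(-5)*41 = -15*(6 - 1*(-5)**2)*41 = -15*(6 - 1*25)*41 = -15*(6 - 25)*41 = -15*(-19)*41 = 285*41 = 11685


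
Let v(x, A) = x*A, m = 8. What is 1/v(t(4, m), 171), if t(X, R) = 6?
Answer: 1/1026 ≈ 0.00097466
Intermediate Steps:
v(x, A) = A*x
1/v(t(4, m), 171) = 1/(171*6) = 1/1026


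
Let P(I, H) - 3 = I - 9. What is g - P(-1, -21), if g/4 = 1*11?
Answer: 51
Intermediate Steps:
P(I, H) = -6 + I (P(I, H) = 3 + (I - 9) = 3 + (-9 + I) = -6 + I)
g = 44 (g = 4*(1*11) = 4*11 = 44)
g - P(-1, -21) = 44 - (-6 - 1) = 44 - 1*(-7) = 44 + 7 = 51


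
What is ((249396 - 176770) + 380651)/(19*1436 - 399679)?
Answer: -453277/372395 ≈ -1.2172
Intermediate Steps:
((249396 - 176770) + 380651)/(19*1436 - 399679) = (72626 + 380651)/(27284 - 399679) = 453277/(-372395) = 453277*(-1/372395) = -453277/372395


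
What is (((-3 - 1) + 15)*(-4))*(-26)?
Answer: 1144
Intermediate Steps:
(((-3 - 1) + 15)*(-4))*(-26) = ((-4 + 15)*(-4))*(-26) = (11*(-4))*(-26) = -44*(-26) = 1144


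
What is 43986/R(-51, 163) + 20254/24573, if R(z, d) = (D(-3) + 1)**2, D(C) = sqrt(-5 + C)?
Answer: 8*(-135090775*I + 10127*sqrt(2))/(24573*(4*sqrt(2) + 7*I)) ≈ -3800.4 - 3071.9*I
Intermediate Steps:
R(z, d) = (1 + 2*I*sqrt(2))**2 (R(z, d) = (sqrt(-5 - 3) + 1)**2 = (sqrt(-8) + 1)**2 = (2*I*sqrt(2) + 1)**2 = (1 + 2*I*sqrt(2))**2)
43986/R(-51, 163) + 20254/24573 = 43986/(-7 + 4*I*sqrt(2)) + 20254/24573 = 20254/24573 + 43986/(-7 + 4*I*sqrt(2))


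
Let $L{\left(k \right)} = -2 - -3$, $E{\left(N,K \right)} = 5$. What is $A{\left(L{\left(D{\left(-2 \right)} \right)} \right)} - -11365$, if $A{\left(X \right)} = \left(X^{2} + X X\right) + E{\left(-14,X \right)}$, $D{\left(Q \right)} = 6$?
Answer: $11372$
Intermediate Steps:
$L{\left(k \right)} = 1$ ($L{\left(k \right)} = -2 + 3 = 1$)
$A{\left(X \right)} = 5 + 2 X^{2}$ ($A{\left(X \right)} = \left(X^{2} + X X\right) + 5 = \left(X^{2} + X^{2}\right) + 5 = 2 X^{2} + 5 = 5 + 2 X^{2}$)
$A{\left(L{\left(D{\left(-2 \right)} \right)} \right)} - -11365 = \left(5 + 2 \cdot 1^{2}\right) - -11365 = \left(5 + 2 \cdot 1\right) + 11365 = \left(5 + 2\right) + 11365 = 7 + 11365 = 11372$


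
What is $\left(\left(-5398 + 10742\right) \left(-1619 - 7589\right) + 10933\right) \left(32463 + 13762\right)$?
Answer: $-2274113713275$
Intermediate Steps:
$\left(\left(-5398 + 10742\right) \left(-1619 - 7589\right) + 10933\right) \left(32463 + 13762\right) = \left(5344 \left(-9208\right) + 10933\right) 46225 = \left(-49207552 + 10933\right) 46225 = \left(-49196619\right) 46225 = -2274113713275$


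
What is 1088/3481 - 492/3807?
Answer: 809788/4417389 ≈ 0.18332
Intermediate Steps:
1088/3481 - 492/3807 = 1088*(1/3481) - 492*1/3807 = 1088/3481 - 164/1269 = 809788/4417389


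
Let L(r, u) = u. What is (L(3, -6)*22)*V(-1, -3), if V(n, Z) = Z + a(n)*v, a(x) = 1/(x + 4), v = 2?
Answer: 308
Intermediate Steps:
a(x) = 1/(4 + x)
V(n, Z) = Z + 2/(4 + n)
(L(3, -6)*22)*V(-1, -3) = (-6*22)*((2 - 3*(4 - 1))/(4 - 1)) = -132*(2 - 3*3)/3 = -44*(2 - 9) = -44*(-7) = -132*(-7/3) = 308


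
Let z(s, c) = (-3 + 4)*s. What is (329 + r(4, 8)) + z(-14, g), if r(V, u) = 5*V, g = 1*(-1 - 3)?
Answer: 335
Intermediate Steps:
g = -4 (g = 1*(-4) = -4)
z(s, c) = s (z(s, c) = 1*s = s)
(329 + r(4, 8)) + z(-14, g) = (329 + 5*4) - 14 = (329 + 20) - 14 = 349 - 14 = 335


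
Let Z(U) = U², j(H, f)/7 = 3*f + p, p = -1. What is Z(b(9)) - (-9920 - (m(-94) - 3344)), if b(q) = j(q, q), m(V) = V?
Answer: 39606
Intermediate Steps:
j(H, f) = -7 + 21*f (j(H, f) = 7*(3*f - 1) = 7*(-1 + 3*f) = -7 + 21*f)
b(q) = -7 + 21*q
Z(b(9)) - (-9920 - (m(-94) - 3344)) = (-7 + 21*9)² - (-9920 - (-94 - 3344)) = (-7 + 189)² - (-9920 - 1*(-3438)) = 182² - (-9920 + 3438) = 33124 - 1*(-6482) = 33124 + 6482 = 39606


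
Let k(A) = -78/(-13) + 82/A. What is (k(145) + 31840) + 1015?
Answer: 4764927/145 ≈ 32862.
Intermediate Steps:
k(A) = 6 + 82/A (k(A) = -78*(-1/13) + 82/A = 6 + 82/A)
(k(145) + 31840) + 1015 = ((6 + 82/145) + 31840) + 1015 = (952/145 + 31840) + 1015 = 4617752/145 + 1015 = 4764927/145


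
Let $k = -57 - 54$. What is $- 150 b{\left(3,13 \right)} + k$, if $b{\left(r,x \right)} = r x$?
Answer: $-5961$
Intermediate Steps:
$k = -111$ ($k = -57 - 54 = -111$)
$- 150 b{\left(3,13 \right)} + k = - 150 \cdot 3 \cdot 13 - 111 = \left(-150\right) 39 - 111 = -5850 - 111 = -5961$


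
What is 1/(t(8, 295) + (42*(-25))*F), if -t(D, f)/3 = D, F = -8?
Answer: 1/8376 ≈ 0.00011939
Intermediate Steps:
t(D, f) = -3*D
1/(t(8, 295) + (42*(-25))*F) = 1/(-3*8 + (42*(-25))*(-8)) = 1/(-24 - 1050*(-8)) = 1/(-24 + 8400) = 1/8376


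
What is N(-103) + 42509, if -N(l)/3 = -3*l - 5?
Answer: 41597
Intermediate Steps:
N(l) = 15 + 9*l (N(l) = -3*(-3*l - 5) = -3*(-5 - 3*l) = 15 + 9*l)
N(-103) + 42509 = (15 + 9*(-103)) + 42509 = (15 - 927) + 42509 = -912 + 42509 = 41597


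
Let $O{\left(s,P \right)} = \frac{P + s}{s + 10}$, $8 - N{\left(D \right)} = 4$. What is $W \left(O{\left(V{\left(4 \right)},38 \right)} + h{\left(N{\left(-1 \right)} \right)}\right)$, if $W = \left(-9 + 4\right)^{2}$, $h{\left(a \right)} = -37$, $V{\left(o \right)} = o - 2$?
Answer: $- \frac{2525}{3} \approx -841.67$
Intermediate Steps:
$V{\left(o \right)} = -2 + o$
$N{\left(D \right)} = 4$ ($N{\left(D \right)} = 8 - 4 = 4$)
$O{\left(s,P \right)} = \frac{P + s}{10 + s}$
$W = 25$ ($W = \left(-5\right)^{2} = 25$)
$W \left(O{\left(V{\left(4 \right)},38 \right)} + h{\left(N{\left(-1 \right)} \right)}\right) = 25 \left(\frac{38 + \left(-2 + 4\right)}{10 + \left(-2 + 4\right)} - 37\right) = 25 \left(\frac{38 + 2}{10 + 2} - 37\right) = 25 \left(\frac{1}{12} \cdot 40 - 37\right) = 25 \left(\frac{10}{3} - 37\right) = 25 \left(- \frac{101}{3}\right) = - \frac{2525}{3}$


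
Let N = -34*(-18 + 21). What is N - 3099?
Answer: -3201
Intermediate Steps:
N = -102 (N = -34*3 = -102)
N - 3099 = -102 - 3099 = -3201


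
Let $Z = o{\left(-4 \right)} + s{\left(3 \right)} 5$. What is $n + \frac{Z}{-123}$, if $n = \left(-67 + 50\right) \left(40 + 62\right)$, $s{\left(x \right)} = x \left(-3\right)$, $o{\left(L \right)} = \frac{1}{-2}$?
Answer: $- \frac{426473}{246} \approx -1733.6$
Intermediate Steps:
$o{\left(L \right)} = - \frac{1}{2}$
$s{\left(x \right)} = - 3 x$
$Z = - \frac{91}{2}$ ($Z = - \frac{1}{2} + \left(-3\right) 3 \cdot 5 = - \frac{1}{2} - 45 = - \frac{91}{2} \approx -45.5$)
$n = -1734$ ($n = \left(-17\right) 102 = -1734$)
$n + \frac{Z}{-123} = -1734 - \frac{91}{2 \left(-123\right)} = -1734 - - \frac{91}{246} = -1734 + \frac{91}{246} = - \frac{426473}{246}$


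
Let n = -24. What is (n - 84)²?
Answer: 11664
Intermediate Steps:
(n - 84)² = (-24 - 84)² = (-108)² = 11664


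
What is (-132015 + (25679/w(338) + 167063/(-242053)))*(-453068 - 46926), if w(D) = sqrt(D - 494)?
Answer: 15977205200236852/242053 + 6419672963*I*sqrt(39)/39 ≈ 6.6007e+10 + 1.028e+9*I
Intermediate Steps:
w(D) = sqrt(-494 + D)
(-132015 + (25679/w(338) + 167063/(-242053)))*(-453068 - 46926) = (-132015 + (25679/(sqrt(-494 + 338)) + 167063/(-242053)))*(-453068 - 46926) = (-132015 + (25679/(sqrt(-156)) + 167063*(-1/242053)))*(-499994) = (-132015 + (25679/((2*I*sqrt(39))) - 167063/242053))*(-499994) = (-132015 + (25679*(-I*sqrt(39)/78) - 167063/242053))*(-499994) = (-132015 + (-25679*I*sqrt(39)/78 - 167063/242053))*(-499994) = (-132015 + (-167063/242053 - 25679*I*sqrt(39)/78))*(-499994) = (-31954793858/242053 - 25679*I*sqrt(39)/78)*(-499994) = 15977205200236852/242053 + 6419672963*I*sqrt(39)/39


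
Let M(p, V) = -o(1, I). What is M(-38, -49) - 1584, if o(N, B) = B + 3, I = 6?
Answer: -1593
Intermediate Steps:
o(N, B) = 3 + B
M(p, V) = -9 (M(p, V) = -(3 + 6) = -1*9 = -9)
M(-38, -49) - 1584 = -9 - 1584 = -1593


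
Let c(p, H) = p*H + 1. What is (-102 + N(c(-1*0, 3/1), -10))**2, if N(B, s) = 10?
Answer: 8464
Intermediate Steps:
c(p, H) = 1 + H*p (c(p, H) = H*p + 1 = 1 + H*p)
(-102 + N(c(-1*0, 3/1), -10))**2 = (-102 + 10)**2 = (-92)**2 = 8464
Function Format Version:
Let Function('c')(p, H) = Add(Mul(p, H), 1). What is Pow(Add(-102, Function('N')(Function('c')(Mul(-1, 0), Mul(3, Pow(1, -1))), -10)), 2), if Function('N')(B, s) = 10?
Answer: 8464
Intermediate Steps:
Function('c')(p, H) = Add(1, Mul(H, p)) (Function('c')(p, H) = Add(Mul(H, p), 1) = Add(1, Mul(H, p)))
Pow(Add(-102, Function('N')(Function('c')(Mul(-1, 0), Mul(3, Pow(1, -1))), -10)), 2) = Pow(Add(-102, 10), 2) = Pow(-92, 2) = 8464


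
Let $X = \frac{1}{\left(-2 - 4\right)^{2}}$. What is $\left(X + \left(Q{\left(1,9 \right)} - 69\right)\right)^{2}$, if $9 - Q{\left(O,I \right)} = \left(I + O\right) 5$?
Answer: $\frac{15673681}{1296} \approx 12094.0$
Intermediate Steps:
$Q{\left(O,I \right)} = 9 - 5 I - 5 O$ ($Q{\left(O,I \right)} = 9 - \left(I + O\right) 5 = 9 - \left(5 I + 5 O\right) = 9 - 5 I - 5 O$)
$X = \frac{1}{36}$ ($X = \frac{1}{\left(-6\right)^{2}} = \frac{1}{36} \approx 0.027778$)
$\left(X + \left(Q{\left(1,9 \right)} - 69\right)\right)^{2} = \left(\frac{1}{36} - 110\right)^{2} = \left(- \frac{3959}{36}\right)^{2} = \frac{15673681}{1296}$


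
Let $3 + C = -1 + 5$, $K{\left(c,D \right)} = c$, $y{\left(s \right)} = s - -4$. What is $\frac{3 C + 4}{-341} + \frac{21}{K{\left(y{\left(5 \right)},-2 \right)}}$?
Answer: $\frac{2366}{1023} \approx 2.3128$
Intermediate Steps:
$y{\left(s \right)} = 4 + s$ ($y{\left(s \right)} = s + 4 = 4 + s$)
$C = 1$ ($C = -3 + \left(-1 + 5\right) = -3 + 4 = 1$)
$\frac{3 C + 4}{-341} + \frac{21}{K{\left(y{\left(5 \right)},-2 \right)}} = \frac{3 \cdot 1 + 4}{-341} + \frac{21}{4 + 5} = \left(3 + 4\right) \left(- \frac{1}{341}\right) + \frac{21}{9} = 7 \left(- \frac{1}{341}\right) + 21 \cdot \frac{1}{9} = - \frac{7}{341} + \frac{7}{3} = \frac{2366}{1023}$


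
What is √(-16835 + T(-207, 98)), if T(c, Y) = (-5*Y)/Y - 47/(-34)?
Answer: I*√19465442/34 ≈ 129.76*I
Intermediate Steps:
T(c, Y) = -123/34 (T(c, Y) = -5 - 47*(-1/34) = -5 + 47/34 = -123/34)
√(-16835 + T(-207, 98)) = √(-16835 - 123/34) = √(-572513/34) = I*√19465442/34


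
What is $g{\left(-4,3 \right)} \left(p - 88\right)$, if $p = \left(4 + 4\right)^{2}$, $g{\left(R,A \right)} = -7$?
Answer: $168$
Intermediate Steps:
$p = 64$ ($p = 8^{2} = 64$)
$g{\left(-4,3 \right)} \left(p - 88\right) = - 7 \left(64 - 88\right) = \left(-7\right) \left(-24\right) = 168$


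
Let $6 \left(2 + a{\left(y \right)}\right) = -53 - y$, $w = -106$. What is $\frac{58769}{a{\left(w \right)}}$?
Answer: $\frac{352614}{41} \approx 8600.3$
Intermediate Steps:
$a{\left(y \right)} = - \frac{65}{6} - \frac{y}{6}$ ($a{\left(y \right)} = -2 + \frac{-53 - y}{6} = -2 - \left(\frac{53}{6} + \frac{y}{6}\right) = - \frac{65}{6} - \frac{y}{6}$)
$\frac{58769}{a{\left(w \right)}} = \frac{58769}{- \frac{65}{6} - - \frac{53}{3}} = \frac{58769}{- \frac{65}{6} + \frac{53}{3}} = \frac{58769}{\frac{41}{6}} = 58769 \cdot \frac{6}{41} = \frac{352614}{41}$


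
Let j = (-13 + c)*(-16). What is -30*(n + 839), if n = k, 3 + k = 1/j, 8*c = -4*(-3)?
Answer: -2307375/92 ≈ -25080.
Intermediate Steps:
c = 3/2 (c = (-4*(-3))/8 = (⅛)*12 = 3/2 ≈ 1.5000)
j = 184 (j = (-13 + 3/2)*(-16) = -23/2*(-16) = 184)
k = -551/184 (k = -3 + 1/184 = -551/184 ≈ -2.9946)
n = -551/184 ≈ -2.9946
-30*(n + 839) = -30*(-551/184 + 839) = -30*153825/184 = -2307375/92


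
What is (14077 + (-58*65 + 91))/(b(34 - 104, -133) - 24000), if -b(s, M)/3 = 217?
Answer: -3466/8217 ≈ -0.42181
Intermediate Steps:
b(s, M) = -651 (b(s, M) = -3*217 = -651)
(14077 + (-58*65 + 91))/(b(34 - 104, -133) - 24000) = (14077 + (-58*65 + 91))/(-651 - 24000) = (14077 + (-3770 + 91))/(-24651) = (14077 - 3679)*(-1/24651) = 10398*(-1/24651) = -3466/8217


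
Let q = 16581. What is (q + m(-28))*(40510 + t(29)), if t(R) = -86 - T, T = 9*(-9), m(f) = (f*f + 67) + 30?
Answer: 707298310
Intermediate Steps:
m(f) = 97 + f**2 (m(f) = (f**2 + 67) + 30 = (67 + f**2) + 30 = 97 + f**2)
T = -81
t(R) = -5 (t(R) = -86 - 1*(-81) = -86 + 81 = -5)
(q + m(-28))*(40510 + t(29)) = (16581 + (97 + (-28)**2))*(40510 - 5) = (16581 + (97 + 784))*40505 = (16581 + 881)*40505 = 17462*40505 = 707298310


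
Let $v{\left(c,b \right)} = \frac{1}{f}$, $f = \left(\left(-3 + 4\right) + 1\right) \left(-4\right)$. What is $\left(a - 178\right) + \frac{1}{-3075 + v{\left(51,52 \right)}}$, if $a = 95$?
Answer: $- \frac{2041891}{24601} \approx -83.0$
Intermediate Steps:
$f = -8$ ($f = \left(1 + 1\right) \left(-4\right) = 2 \left(-4\right) = -8$)
$v{\left(c,b \right)} = - \frac{1}{8}$ ($v{\left(c,b \right)} = \frac{1}{-8} = - \frac{1}{8}$)
$\left(a - 178\right) + \frac{1}{-3075 + v{\left(51,52 \right)}} = \left(95 - 178\right) + \frac{1}{-3075 - \frac{1}{8}} = -83 + \frac{1}{- \frac{24601}{8}} = -83 - \frac{8}{24601} = - \frac{2041891}{24601}$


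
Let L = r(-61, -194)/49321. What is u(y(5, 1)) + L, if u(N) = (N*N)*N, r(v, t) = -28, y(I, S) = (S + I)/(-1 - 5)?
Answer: -49349/49321 ≈ -1.0006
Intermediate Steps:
y(I, S) = -I/6 - S/6 (y(I, S) = (I + S)/(-6) = (I + S)*(-1/6) = -I/6 - S/6)
L = -28/49321 ≈ -0.00056771
u(N) = N**3 (u(N) = N**2*N = N**3)
u(y(5, 1)) + L = (-1/6*5 - 1/6*1)**3 - 28/49321 = (-5/6 - 1/6)**3 - 28/49321 = (-1)**3 - 28/49321 = -1 - 28/49321 = -49349/49321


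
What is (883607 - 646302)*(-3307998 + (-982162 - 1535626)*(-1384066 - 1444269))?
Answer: 1689883222858303510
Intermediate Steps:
(883607 - 646302)*(-3307998 + (-982162 - 1535626)*(-1384066 - 1444269)) = 237305*(-3307998 - 2517788*(-2828335)) = 237305*(-3307998 + 7121147922980) = 237305*7121144614982 = 1689883222858303510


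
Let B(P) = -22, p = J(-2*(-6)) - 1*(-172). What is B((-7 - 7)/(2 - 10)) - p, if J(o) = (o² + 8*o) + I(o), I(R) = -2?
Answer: -432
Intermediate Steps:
J(o) = -2 + o² + 8*o (J(o) = (o² + 8*o) - 2 = -2 + o² + 8*o)
p = 410 (p = (-2 + (-2*(-6))² + 8*(-2*(-6))) - 1*(-172) = (-2 + 12² + 8*12) + 172 = (-2 + 144 + 96) + 172 = 238 + 172 = 410)
B((-7 - 7)/(2 - 10)) - p = -22 - 1*410 = -22 - 410 = -432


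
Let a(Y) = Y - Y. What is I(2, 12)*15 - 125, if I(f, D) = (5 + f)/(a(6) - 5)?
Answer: -146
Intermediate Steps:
a(Y) = 0
I(f, D) = -1 - f/5 (I(f, D) = (5 + f)/(0 - 5) = (5 + f)/(-5) = (5 + f)*(-⅕) = -1 - f/5)
I(2, 12)*15 - 125 = (-1 - ⅕*2)*15 - 125 = (-1 - ⅖)*15 - 125 = -7/5*15 - 125 = -21 - 125 = -146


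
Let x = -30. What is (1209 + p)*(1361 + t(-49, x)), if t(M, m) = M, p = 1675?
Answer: 3783808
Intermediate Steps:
(1209 + p)*(1361 + t(-49, x)) = (1209 + 1675)*(1361 - 49) = 2884*1312 = 3783808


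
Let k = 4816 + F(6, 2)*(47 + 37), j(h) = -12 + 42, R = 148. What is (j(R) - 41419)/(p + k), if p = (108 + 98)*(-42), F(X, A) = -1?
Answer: 41389/3920 ≈ 10.558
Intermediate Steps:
j(h) = 30
p = -8652 (p = 206*(-42) = -8652)
k = 4732 (k = 4816 - (47 + 37) = 4816 - 1*84 = 4816 - 84 = 4732)
(j(R) - 41419)/(p + k) = (30 - 41419)/(-8652 + 4732) = -41389/(-3920) = -41389*(-1/3920) = 41389/3920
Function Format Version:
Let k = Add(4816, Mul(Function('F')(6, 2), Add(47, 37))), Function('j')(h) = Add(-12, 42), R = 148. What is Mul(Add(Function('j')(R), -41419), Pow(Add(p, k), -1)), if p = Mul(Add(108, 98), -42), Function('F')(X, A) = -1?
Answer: Rational(41389, 3920) ≈ 10.558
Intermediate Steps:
Function('j')(h) = 30
p = -8652 (p = Mul(206, -42) = -8652)
k = 4732 (k = Add(4816, Mul(-1, Add(47, 37))) = Add(4816, Mul(-1, 84)) = Add(4816, -84) = 4732)
Mul(Add(Function('j')(R), -41419), Pow(Add(p, k), -1)) = Mul(Add(30, -41419), Pow(Add(-8652, 4732), -1)) = Mul(-41389, Pow(-3920, -1)) = Mul(-41389, Rational(-1, 3920)) = Rational(41389, 3920)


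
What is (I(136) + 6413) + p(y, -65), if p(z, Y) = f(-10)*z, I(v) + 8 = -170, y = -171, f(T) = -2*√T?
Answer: 6235 + 342*I*√10 ≈ 6235.0 + 1081.5*I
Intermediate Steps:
I(v) = -178 (I(v) = -8 - 170 = -178)
p(z, Y) = -2*I*z*√10 (p(z, Y) = (-2*I*√10)*z = -2*I*z*√10)
(I(136) + 6413) + p(y, -65) = (-178 + 6413) - 2*I*(-171)*√10 = 6235 + 342*I*√10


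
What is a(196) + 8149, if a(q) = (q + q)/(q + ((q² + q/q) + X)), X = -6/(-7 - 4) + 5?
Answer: 865433027/106201 ≈ 8149.0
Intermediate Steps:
X = 61/11 (X = -6/(-11) + 5 = -1/11*(-6) + 5 = 6/11 + 5 = 61/11 ≈ 5.5455)
a(q) = 2*q/(72/11 + q + q²) (a(q) = (q + q)/(q + ((q² + q/q) + 61/11)) = (2*q)/(q + ((q² + 1) + 61/11)) = (2*q)/(q + ((1 + q²) + 61/11)) = (2*q)/(q + (72/11 + q²)) = (2*q)/(72/11 + q + q²) = 2*q/(72/11 + q + q²))
a(196) + 8149 = 22*196/(72 + 11*196 + 11*196²) + 8149 = 22*196/(72 + 2156 + 11*38416) + 8149 = 22*196/(72 + 2156 + 422576) + 8149 = 22*196/424804 + 8149 = 22*196*(1/424804) + 8149 = 1078/106201 + 8149 = 865433027/106201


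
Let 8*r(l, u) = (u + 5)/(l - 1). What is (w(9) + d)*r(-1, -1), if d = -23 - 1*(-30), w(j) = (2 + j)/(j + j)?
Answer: -137/72 ≈ -1.9028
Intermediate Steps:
r(l, u) = (5 + u)/(8*(-1 + l)) (r(l, u) = ((u + 5)/(l - 1))/8 = ((5 + u)/(-1 + l))/8 = (5 + u)/(8*(-1 + l)))
w(j) = (2 + j)/(2*j) (w(j) = (2 + j)/((2*j)) = (2 + j)*(1/(2*j)) = (2 + j)/(2*j))
d = 7 (d = -23 + 30 = 7)
(w(9) + d)*r(-1, -1) = ((1/2)*(2 + 9)/9 + 7)*((5 - 1)/(8*(-1 - 1))) = ((1/2)*(1/9)*11 + 7)*((1/8)*4/(-2)) = (11/18 + 7)*((1/8)*(-1/2)*4) = (137/18)*(-1/4) = -137/72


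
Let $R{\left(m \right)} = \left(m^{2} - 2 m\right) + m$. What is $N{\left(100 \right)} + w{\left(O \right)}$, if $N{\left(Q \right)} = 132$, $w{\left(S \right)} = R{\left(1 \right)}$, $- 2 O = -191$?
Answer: $132$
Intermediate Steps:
$O = \frac{191}{2}$ ($O = \left(- \frac{1}{2}\right) \left(-191\right) = \frac{191}{2} \approx 95.5$)
$R{\left(m \right)} = m^{2} - m$
$w{\left(S \right)} = 0$ ($w{\left(S \right)} = 1 \left(-1 + 1\right) = 1 \cdot 0 = 0$)
$N{\left(100 \right)} + w{\left(O \right)} = 132 + 0 = 132$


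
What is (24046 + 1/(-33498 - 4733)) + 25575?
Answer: 1897060450/38231 ≈ 49621.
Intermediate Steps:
(24046 + 1/(-33498 - 4733)) + 25575 = (24046 + 1/(-38231)) + 25575 = (24046 - 1/38231) + 25575 = 919302625/38231 + 25575 = 1897060450/38231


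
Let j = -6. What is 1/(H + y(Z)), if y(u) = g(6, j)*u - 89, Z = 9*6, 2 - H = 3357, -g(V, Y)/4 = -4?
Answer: -1/2580 ≈ -0.00038760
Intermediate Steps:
g(V, Y) = 16 (g(V, Y) = -4*(-4) = 16)
H = -3355 (H = 2 - 1*3357 = 2 - 3357 = -3355)
Z = 54
y(u) = -89 + 16*u (y(u) = 16*u - 89 = -89 + 16*u)
1/(H + y(Z)) = 1/(-3355 + (-89 + 16*54)) = 1/(-3355 + (-89 + 864)) = 1/(-3355 + 775) = 1/(-2580) = -1/2580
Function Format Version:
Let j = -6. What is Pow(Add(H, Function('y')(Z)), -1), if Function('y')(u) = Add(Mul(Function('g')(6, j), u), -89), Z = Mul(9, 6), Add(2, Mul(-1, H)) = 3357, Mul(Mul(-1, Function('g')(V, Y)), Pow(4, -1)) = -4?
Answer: Rational(-1, 2580) ≈ -0.00038760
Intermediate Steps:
Function('g')(V, Y) = 16 (Function('g')(V, Y) = Mul(-4, -4) = 16)
H = -3355 (H = Add(2, Mul(-1, 3357)) = Add(2, -3357) = -3355)
Z = 54
Function('y')(u) = Add(-89, Mul(16, u)) (Function('y')(u) = Add(Mul(16, u), -89) = Add(-89, Mul(16, u)))
Pow(Add(H, Function('y')(Z)), -1) = Pow(Add(-3355, Add(-89, Mul(16, 54))), -1) = Pow(Add(-3355, Add(-89, 864)), -1) = Pow(Add(-3355, 775), -1) = Pow(-2580, -1) = Rational(-1, 2580)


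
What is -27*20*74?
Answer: -39960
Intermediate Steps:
-27*20*74 = -540*74 = -39960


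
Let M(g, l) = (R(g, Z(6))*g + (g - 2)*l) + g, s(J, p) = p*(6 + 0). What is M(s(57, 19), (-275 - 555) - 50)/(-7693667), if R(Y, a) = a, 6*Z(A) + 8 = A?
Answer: 98484/7693667 ≈ 0.012801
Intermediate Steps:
Z(A) = -4/3 + A/6
s(J, p) = 6*p (s(J, p) = p*6 = 6*p)
M(g, l) = 2*g/3 + l*(-2 + g) (M(g, l) = ((-4/3 + (⅙)*6)*g + (g - 2)*l) + g = ((-4/3 + 1)*g + (-2 + g)*l) + g = (-g/3 + l*(-2 + g)) + g = 2*g/3 + l*(-2 + g))
M(s(57, 19), (-275 - 555) - 50)/(-7693667) = (-2*((-275 - 555) - 50) + 2*(6*19)/3 + (6*19)*((-275 - 555) - 50))/(-7693667) = (-2*(-830 - 50) + (⅔)*114 + 114*(-830 - 50))*(-1/7693667) = (-2*(-880) + 76 + 114*(-880))*(-1/7693667) = (1760 + 76 - 100320)*(-1/7693667) = -98484*(-1/7693667) = 98484/7693667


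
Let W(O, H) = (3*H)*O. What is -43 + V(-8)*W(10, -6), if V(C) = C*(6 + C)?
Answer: -2923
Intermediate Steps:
W(O, H) = 3*H*O
-43 + V(-8)*W(10, -6) = -43 + (-8*(6 - 8))*(3*(-6)*10) = -43 - 8*(-2)*(-180) = -43 + 16*(-180) = -43 - 2880 = -2923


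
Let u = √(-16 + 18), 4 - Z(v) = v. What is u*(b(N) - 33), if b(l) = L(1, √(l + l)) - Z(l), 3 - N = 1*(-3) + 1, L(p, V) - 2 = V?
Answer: √2*(-30 + √10) ≈ -37.954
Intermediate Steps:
Z(v) = 4 - v
L(p, V) = 2 + V
N = 5 (N = 3 - (1*(-3) + 1) = 3 - (-3 + 1) = 3 - 1*(-2) = 3 + 2 = 5)
u = √2 ≈ 1.4142
b(l) = -2 + l + √2*√l (b(l) = (2 + √(l + l)) - (4 - l) = (2 + √(2*l)) + (-4 + l) = (2 + √2*√l) + (-4 + l) = -2 + l + √2*√l)
u*(b(N) - 33) = √2*((-2 + 5 + √2*√5) - 33) = √2*((-2 + 5 + √10) - 33) = √2*((3 + √10) - 33) = √2*(-30 + √10)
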